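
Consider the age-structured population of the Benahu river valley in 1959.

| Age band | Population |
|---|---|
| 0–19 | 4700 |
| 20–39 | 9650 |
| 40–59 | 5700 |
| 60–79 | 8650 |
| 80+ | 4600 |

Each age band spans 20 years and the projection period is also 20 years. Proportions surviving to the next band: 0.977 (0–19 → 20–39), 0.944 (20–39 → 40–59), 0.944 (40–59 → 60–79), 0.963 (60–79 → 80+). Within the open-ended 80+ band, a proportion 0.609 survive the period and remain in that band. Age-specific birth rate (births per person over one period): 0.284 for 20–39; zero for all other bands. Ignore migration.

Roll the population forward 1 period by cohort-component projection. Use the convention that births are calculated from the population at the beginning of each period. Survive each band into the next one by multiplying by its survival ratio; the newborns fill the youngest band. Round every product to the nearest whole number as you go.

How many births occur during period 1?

Let band 1 be 0–19 through band 5 = 80+.
After projecting period 1:
Births: 9650 × 0.284 = 2741
Band 2: 4700 × 0.977 = 4592
Band 3: 9650 × 0.944 = 9110
Band 4: 5700 × 0.944 = 5381
Band 5: 8650 × 0.963 + 4600 × 0.609 = 8330 + 2801 = 11131
Population now: 0–19=2741, 20–39=4592, 40–59=9110, 60–79=5381, 80+=11131

2741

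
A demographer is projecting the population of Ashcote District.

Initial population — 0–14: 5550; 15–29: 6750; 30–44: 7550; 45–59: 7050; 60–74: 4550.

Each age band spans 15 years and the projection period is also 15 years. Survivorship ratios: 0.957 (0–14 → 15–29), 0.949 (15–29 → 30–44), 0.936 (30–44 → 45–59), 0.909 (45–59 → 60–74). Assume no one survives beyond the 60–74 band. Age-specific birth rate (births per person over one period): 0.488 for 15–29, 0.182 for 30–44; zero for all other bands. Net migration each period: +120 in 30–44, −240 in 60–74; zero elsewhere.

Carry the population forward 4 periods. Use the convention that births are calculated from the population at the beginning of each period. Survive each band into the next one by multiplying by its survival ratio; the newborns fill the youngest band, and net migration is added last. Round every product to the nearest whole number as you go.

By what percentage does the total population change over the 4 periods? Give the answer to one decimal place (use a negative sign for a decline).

After projecting period 1:
Births: 6750 × 0.488 = 3294, 7550 × 0.182 = 1374 → 4668
15–29: 5550 × 0.957 = 5311
30–44: 6750 × 0.949 = 6406
45–59: 7550 × 0.936 = 7067
60–74: 7050 × 0.909 = 6408
Net migration: 30–44 + 120 → 6526; 60–74 − 240 → 6168
→ [4668, 5311, 6526, 7067, 6168]
After projecting period 2:
Births: 5311 × 0.488 = 2592, 6526 × 0.182 = 1188 → 3780
15–29: 4668 × 0.957 = 4467
30–44: 5311 × 0.949 = 5040
45–59: 6526 × 0.936 = 6108
60–74: 7067 × 0.909 = 6424
Net migration: 30–44 + 120 → 5160; 60–74 − 240 → 6184
→ [3780, 4467, 5160, 6108, 6184]
After projecting period 3:
Births: 4467 × 0.488 = 2180, 5160 × 0.182 = 939 → 3119
15–29: 3780 × 0.957 = 3617
30–44: 4467 × 0.949 = 4239
45–59: 5160 × 0.936 = 4830
60–74: 6108 × 0.909 = 5552
Net migration: 30–44 + 120 → 4359; 60–74 − 240 → 5312
→ [3119, 3617, 4359, 4830, 5312]
After projecting period 4:
Births: 3617 × 0.488 = 1765, 4359 × 0.182 = 793 → 2558
15–29: 3119 × 0.957 = 2985
30–44: 3617 × 0.949 = 3433
45–59: 4359 × 0.936 = 4080
60–74: 4830 × 0.909 = 4390
Net migration: 30–44 + 120 → 3553; 60–74 − 240 → 4150
→ [2558, 2985, 3553, 4080, 4150]
Total: 31450 → 17326; change = -14124; percentage change = -44.9%

-44.9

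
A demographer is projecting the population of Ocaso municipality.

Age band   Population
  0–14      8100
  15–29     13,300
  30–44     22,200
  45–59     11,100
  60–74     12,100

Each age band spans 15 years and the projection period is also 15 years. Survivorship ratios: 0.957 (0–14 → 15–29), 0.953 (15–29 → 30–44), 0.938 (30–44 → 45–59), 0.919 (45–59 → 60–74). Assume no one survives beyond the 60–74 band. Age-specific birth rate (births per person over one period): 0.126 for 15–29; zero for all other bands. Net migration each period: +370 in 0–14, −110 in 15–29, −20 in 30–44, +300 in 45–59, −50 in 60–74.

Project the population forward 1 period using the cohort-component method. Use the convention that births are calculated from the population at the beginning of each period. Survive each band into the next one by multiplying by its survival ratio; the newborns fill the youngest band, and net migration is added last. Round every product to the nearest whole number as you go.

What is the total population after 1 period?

53618

Call the groups 1 to 5, youngest first.
— Period 1 —
Births: 13300 * 0.126 = 1676
Group 2: 8100 * 0.957 = 7752
Group 3: 13300 * 0.953 = 12675
Group 4: 22200 * 0.938 = 20824
Group 5: 11100 * 0.919 = 10201
Net migration: Group 1 + 370 → 2046; Group 2 − 110 → 7642; Group 3 − 20 → 12655; Group 4 + 300 → 21124; Group 5 − 50 → 10151
End of period: [2046, 7642, 12655, 21124, 10151]
Total after period 1: 2046 + 7642 + 12655 + 21124 + 10151 = 53618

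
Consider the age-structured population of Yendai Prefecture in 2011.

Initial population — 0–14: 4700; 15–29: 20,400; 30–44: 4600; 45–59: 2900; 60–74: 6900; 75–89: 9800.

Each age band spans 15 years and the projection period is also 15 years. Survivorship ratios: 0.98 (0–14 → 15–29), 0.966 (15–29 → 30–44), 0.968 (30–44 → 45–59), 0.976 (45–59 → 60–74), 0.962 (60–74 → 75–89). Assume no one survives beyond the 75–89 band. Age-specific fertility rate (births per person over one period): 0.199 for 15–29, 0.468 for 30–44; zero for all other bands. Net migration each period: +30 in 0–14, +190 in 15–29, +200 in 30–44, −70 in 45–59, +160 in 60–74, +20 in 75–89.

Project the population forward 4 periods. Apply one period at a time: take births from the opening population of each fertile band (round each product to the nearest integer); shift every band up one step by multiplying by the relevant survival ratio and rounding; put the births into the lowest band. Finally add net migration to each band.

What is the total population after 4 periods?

After projecting period 1:
Births: 20400 × 0.199 = 4060, 4600 × 0.468 = 2153 → 6213
15–29: 4700 × 0.98 = 4606
30–44: 20400 × 0.966 = 19706
45–59: 4600 × 0.968 = 4453
60–74: 2900 × 0.976 = 2830
75–89: 6900 × 0.962 = 6638
Net migration: 0–14 + 30 → 6243; 15–29 + 190 → 4796; 30–44 + 200 → 19906; 45–59 − 70 → 4383; 60–74 + 160 → 2990; 75–89 + 20 → 6658
Giving 6243 / 4796 / 19906 / 4383 / 2990 / 6658.
After projecting period 2:
Births: 4796 × 0.199 = 954, 19906 × 0.468 = 9316 → 10270
15–29: 6243 × 0.98 = 6118
30–44: 4796 × 0.966 = 4633
45–59: 19906 × 0.968 = 19269
60–74: 4383 × 0.976 = 4278
75–89: 2990 × 0.962 = 2876
Net migration: 0–14 + 30 → 10300; 15–29 + 190 → 6308; 30–44 + 200 → 4833; 45–59 − 70 → 19199; 60–74 + 160 → 4438; 75–89 + 20 → 2896
Giving 10300 / 6308 / 4833 / 19199 / 4438 / 2896.
After projecting period 3:
Births: 6308 × 0.199 = 1255, 4833 × 0.468 = 2262 → 3517
15–29: 10300 × 0.98 = 10094
30–44: 6308 × 0.966 = 6094
45–59: 4833 × 0.968 = 4678
60–74: 19199 × 0.976 = 18738
75–89: 4438 × 0.962 = 4269
Net migration: 0–14 + 30 → 3547; 15–29 + 190 → 10284; 30–44 + 200 → 6294; 45–59 − 70 → 4608; 60–74 + 160 → 18898; 75–89 + 20 → 4289
Giving 3547 / 10284 / 6294 / 4608 / 18898 / 4289.
After projecting period 4:
Births: 10284 × 0.199 = 2047, 6294 × 0.468 = 2946 → 4993
15–29: 3547 × 0.98 = 3476
30–44: 10284 × 0.966 = 9934
45–59: 6294 × 0.968 = 6093
60–74: 4608 × 0.976 = 4497
75–89: 18898 × 0.962 = 18180
Net migration: 0–14 + 30 → 5023; 15–29 + 190 → 3666; 30–44 + 200 → 10134; 45–59 − 70 → 6023; 60–74 + 160 → 4657; 75–89 + 20 → 18200
Giving 5023 / 3666 / 10134 / 6023 / 4657 / 18200.
Total after period 4: 5023 + 3666 + 10134 + 6023 + 4657 + 18200 = 47703

47703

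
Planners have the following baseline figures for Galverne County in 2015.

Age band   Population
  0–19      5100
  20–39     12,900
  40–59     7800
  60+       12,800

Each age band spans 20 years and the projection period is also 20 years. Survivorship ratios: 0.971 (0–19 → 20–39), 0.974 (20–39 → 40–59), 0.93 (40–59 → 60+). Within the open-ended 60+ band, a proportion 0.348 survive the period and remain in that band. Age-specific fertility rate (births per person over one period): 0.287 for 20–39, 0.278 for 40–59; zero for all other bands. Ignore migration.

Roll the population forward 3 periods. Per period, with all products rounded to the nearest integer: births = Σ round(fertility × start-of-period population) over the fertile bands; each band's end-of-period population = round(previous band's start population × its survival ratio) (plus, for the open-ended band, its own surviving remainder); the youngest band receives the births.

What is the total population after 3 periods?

23269

[period 1]
Births: 12900 × 0.287 = 3702  |  7800 × 0.278 = 2168 ⇒ total 5870
20–39: 5100 × 0.971 = 4952
40–59: 12900 × 0.974 = 12565
60+: 7800 × 0.93 + 12800 × 0.348 = 7254 + 4454 = 11708
Population now: 0–19=5870, 20–39=4952, 40–59=12565, 60+=11708
[period 2]
Births: 4952 × 0.287 = 1421  |  12565 × 0.278 = 3493 ⇒ total 4914
20–39: 5870 × 0.971 = 5700
40–59: 4952 × 0.974 = 4823
60+: 12565 × 0.93 + 11708 × 0.348 = 11685 + 4074 = 15759
Population now: 0–19=4914, 20–39=5700, 40–59=4823, 60+=15759
[period 3]
Births: 5700 × 0.287 = 1636  |  4823 × 0.278 = 1341 ⇒ total 2977
20–39: 4914 × 0.971 = 4771
40–59: 5700 × 0.974 = 5552
60+: 4823 × 0.93 + 15759 × 0.348 = 4485 + 5484 = 9969
Population now: 0–19=2977, 20–39=4771, 40–59=5552, 60+=9969
Total after period 3: 2977 + 4771 + 5552 + 9969 = 23269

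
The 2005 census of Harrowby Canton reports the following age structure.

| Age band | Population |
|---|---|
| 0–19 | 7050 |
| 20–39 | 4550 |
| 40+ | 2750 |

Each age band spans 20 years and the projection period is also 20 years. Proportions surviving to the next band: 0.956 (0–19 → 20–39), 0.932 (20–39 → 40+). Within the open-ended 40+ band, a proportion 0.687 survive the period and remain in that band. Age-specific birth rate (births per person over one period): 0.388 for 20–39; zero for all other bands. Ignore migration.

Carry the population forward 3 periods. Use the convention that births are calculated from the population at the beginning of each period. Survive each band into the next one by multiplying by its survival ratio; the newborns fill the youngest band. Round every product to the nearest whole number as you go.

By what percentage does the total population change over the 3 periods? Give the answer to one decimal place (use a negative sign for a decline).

Let group 1 be 0–19 through group 3 = 40+.
Period 1.
Births: 4550 × 0.388 = 1765
Group 2: 7050 × 0.956 = 6740
Group 3: 4550 × 0.932 + 2750 × 0.687 = 4241 + 1889 = 6130
End of period: [1765, 6740, 6130]
Period 2.
Births: 6740 × 0.388 = 2615
Group 2: 1765 × 0.956 = 1687
Group 3: 6740 × 0.932 + 6130 × 0.687 = 6282 + 4211 = 10493
End of period: [2615, 1687, 10493]
Period 3.
Births: 1687 × 0.388 = 655
Group 2: 2615 × 0.956 = 2500
Group 3: 1687 × 0.932 + 10493 × 0.687 = 1572 + 7209 = 8781
End of period: [655, 2500, 8781]
Total: 14350 → 11936; change = -2414; percentage change = -16.8%

-16.8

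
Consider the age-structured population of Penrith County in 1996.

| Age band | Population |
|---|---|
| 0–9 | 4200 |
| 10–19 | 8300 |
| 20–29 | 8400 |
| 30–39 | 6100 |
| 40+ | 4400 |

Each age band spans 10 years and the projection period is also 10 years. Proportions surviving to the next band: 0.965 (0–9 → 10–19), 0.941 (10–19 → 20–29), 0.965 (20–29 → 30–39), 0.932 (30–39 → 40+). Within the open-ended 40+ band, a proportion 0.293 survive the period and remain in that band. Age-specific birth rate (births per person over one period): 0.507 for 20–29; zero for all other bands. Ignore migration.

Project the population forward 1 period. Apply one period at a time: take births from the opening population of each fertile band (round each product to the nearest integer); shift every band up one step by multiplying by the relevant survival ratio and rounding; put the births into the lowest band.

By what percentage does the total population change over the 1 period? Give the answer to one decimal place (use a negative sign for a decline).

-0.6

After projecting period 1:
Births: 8400 × 0.507 = 4259
10–19: 4200 × 0.965 = 4053
20–29: 8300 × 0.941 = 7810
30–39: 8400 × 0.965 = 8106
40+: 6100 × 0.932 + 4400 × 0.293 = 5685 + 1289 = 6974
Giving 4259 / 4053 / 7810 / 8106 / 6974.
Total: 31400 → 31202; change = -198; percentage change = -0.6%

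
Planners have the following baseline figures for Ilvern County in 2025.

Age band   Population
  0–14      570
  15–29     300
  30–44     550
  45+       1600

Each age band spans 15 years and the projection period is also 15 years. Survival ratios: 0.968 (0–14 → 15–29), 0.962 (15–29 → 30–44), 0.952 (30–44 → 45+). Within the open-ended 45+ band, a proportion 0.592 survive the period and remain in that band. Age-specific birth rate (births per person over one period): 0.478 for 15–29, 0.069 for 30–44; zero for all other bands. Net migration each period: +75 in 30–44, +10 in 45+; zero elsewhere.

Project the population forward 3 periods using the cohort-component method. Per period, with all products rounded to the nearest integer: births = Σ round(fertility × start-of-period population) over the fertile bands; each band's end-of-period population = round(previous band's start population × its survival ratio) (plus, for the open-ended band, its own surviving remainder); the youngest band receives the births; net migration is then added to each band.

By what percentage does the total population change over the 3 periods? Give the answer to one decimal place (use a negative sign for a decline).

Period 1.
Births: 300 × 0.478 = 143 ; 550 × 0.069 = 38 — total 181
15–29: 570 × 0.968 = 552
30–44: 300 × 0.962 = 289
45+: 550 × 0.952 + 1600 × 0.592 = 524 + 947 = 1471
Net migration: 30–44 + 75 → 364; 45+ + 10 → 1481
End of period: [181, 552, 364, 1481]
Period 2.
Births: 552 × 0.478 = 264 ; 364 × 0.069 = 25 — total 289
15–29: 181 × 0.968 = 175
30–44: 552 × 0.962 = 531
45+: 364 × 0.952 + 1481 × 0.592 = 347 + 877 = 1224
Net migration: 30–44 + 75 → 606; 45+ + 10 → 1234
End of period: [289, 175, 606, 1234]
Period 3.
Births: 175 × 0.478 = 84 ; 606 × 0.069 = 42 — total 126
15–29: 289 × 0.968 = 280
30–44: 175 × 0.962 = 168
45+: 606 × 0.952 + 1234 × 0.592 = 577 + 731 = 1308
Net migration: 30–44 + 75 → 243; 45+ + 10 → 1318
End of period: [126, 280, 243, 1318]
Total: 3020 → 1967; change = -1053; percentage change = -34.9%

-34.9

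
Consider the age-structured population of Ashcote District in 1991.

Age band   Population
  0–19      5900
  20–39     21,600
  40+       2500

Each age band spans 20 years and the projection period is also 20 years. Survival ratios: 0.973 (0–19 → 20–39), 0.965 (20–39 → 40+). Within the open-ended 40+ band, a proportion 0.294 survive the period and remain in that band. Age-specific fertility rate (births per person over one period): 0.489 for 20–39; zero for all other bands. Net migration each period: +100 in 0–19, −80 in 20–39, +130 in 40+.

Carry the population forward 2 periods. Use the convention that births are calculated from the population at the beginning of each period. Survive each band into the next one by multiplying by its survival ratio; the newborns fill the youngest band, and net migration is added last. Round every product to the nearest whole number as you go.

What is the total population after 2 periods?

Period 1.
Births: 21600 × 0.489 = 10562
20–39: 5900 × 0.973 = 5741
40+: 21600 × 0.965 + 2500 × 0.294 = 20844 + 735 = 21579
Net migration: 0–19 + 100 → 10662; 20–39 − 80 → 5661; 40+ + 130 → 21709
End of period: [10662, 5661, 21709]
Period 2.
Births: 5661 × 0.489 = 2768
20–39: 10662 × 0.973 = 10374
40+: 5661 × 0.965 + 21709 × 0.294 = 5463 + 6382 = 11845
Net migration: 0–19 + 100 → 2868; 20–39 − 80 → 10294; 40+ + 130 → 11975
End of period: [2868, 10294, 11975]
Total after period 2: 2868 + 10294 + 11975 = 25137

25137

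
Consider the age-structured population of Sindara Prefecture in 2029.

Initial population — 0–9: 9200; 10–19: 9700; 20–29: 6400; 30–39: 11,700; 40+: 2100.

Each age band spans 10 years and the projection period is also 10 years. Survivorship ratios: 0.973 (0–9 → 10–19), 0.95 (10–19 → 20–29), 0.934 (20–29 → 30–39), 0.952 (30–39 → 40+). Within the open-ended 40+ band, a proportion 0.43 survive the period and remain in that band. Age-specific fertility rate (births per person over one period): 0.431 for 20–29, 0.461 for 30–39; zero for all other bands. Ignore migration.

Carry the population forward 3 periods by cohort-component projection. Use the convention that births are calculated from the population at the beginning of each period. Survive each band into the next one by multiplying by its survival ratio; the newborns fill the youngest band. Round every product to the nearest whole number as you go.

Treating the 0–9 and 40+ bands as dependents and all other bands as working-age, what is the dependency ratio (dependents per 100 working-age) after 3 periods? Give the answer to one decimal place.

93.1

Numbering the groups 1..5 from youngest to oldest:
Period 1.
Births: 6400 × 0.431 = 2758, 11700 × 0.461 = 5394 → 8152
Group 2: 9200 × 0.973 = 8952
Group 3: 9700 × 0.95 = 9215
Group 4: 6400 × 0.934 = 5978
Group 5: 11700 × 0.952 + 2100 × 0.43 = 11138 + 903 = 12041
Population now: 0–9=8152, 10–19=8952, 20–29=9215, 30–39=5978, 40+=12041
Period 2.
Births: 9215 × 0.431 = 3972, 5978 × 0.461 = 2756 → 6728
Group 2: 8152 × 0.973 = 7932
Group 3: 8952 × 0.95 = 8504
Group 4: 9215 × 0.934 = 8607
Group 5: 5978 × 0.952 + 12041 × 0.43 = 5691 + 5178 = 10869
Population now: 0–9=6728, 10–19=7932, 20–29=8504, 30–39=8607, 40+=10869
Period 3.
Births: 8504 × 0.431 = 3665, 8607 × 0.461 = 3968 → 7633
Group 2: 6728 × 0.973 = 6546
Group 3: 7932 × 0.95 = 7535
Group 4: 8504 × 0.934 = 7943
Group 5: 8607 × 0.952 + 10869 × 0.43 = 8194 + 4674 = 12868
Population now: 0–9=7633, 10–19=6546, 20–29=7535, 30–39=7943, 40+=12868
Dependents (band 0–9 + band 40+) = 7633 + 12868 = 20501; working-age = 22024; ratio = 20501/22024 × 100 = 93.1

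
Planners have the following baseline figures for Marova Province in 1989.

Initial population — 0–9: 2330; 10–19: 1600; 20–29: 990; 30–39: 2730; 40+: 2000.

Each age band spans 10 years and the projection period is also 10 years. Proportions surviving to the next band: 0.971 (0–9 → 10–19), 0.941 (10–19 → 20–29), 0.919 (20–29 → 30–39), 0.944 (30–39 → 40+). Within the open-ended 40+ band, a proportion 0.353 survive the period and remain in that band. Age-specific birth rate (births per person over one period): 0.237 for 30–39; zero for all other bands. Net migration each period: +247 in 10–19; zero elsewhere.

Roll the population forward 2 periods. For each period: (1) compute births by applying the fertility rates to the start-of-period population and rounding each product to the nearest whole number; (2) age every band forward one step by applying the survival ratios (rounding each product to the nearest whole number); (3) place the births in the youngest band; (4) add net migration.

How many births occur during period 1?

(Groups numbered youngest = 1 to oldest = 5.)
Period 1.
Births: 2730 × 0.237 = 647
Group 2: 2330 × 0.971 = 2262
Group 3: 1600 × 0.941 = 1506
Group 4: 990 × 0.919 = 910
Group 5: 2730 × 0.944 + 2000 × 0.353 = 2577 + 706 = 3283
Net migration: Group 2 + 247 → 2509
Population now: 0–9=647, 10–19=2509, 20–29=1506, 30–39=910, 40+=3283

647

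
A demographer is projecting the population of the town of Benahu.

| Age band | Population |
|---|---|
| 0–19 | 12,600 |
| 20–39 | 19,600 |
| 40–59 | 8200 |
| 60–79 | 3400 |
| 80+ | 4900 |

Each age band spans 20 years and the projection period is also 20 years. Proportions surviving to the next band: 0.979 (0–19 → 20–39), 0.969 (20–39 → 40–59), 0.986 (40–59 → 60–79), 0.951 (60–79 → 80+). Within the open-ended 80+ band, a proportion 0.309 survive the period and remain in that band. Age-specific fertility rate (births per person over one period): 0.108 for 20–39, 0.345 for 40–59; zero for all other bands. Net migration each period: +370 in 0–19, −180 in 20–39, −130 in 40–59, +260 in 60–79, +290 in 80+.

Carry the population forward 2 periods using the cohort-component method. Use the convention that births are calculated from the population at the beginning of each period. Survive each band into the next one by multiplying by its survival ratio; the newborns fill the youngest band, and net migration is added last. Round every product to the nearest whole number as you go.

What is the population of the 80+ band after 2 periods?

After projecting period 1:
Births: 19600 × 0.108 = 2117 ; 8200 × 0.345 = 2829 → 4946
20–39: 12600 × 0.979 = 12335
40–59: 19600 × 0.969 = 18992
60–79: 8200 × 0.986 = 8085
80+: 3400 × 0.951 + 4900 × 0.309 = 3233 + 1514 = 4747
Net migration: 0–19 + 370 → 5316; 20–39 − 180 → 12155; 40–59 − 130 → 18862; 60–79 + 260 → 8345; 80+ + 290 → 5037
End of period: [5316, 12155, 18862, 8345, 5037]
After projecting period 2:
Births: 12155 × 0.108 = 1313 ; 18862 × 0.345 = 6507 → 7820
20–39: 5316 × 0.979 = 5204
40–59: 12155 × 0.969 = 11778
60–79: 18862 × 0.986 = 18598
80+: 8345 × 0.951 + 5037 × 0.309 = 7936 + 1556 = 9492
Net migration: 0–19 + 370 → 8190; 20–39 − 180 → 5024; 40–59 − 130 → 11648; 60–79 + 260 → 18858; 80+ + 290 → 9782
End of period: [8190, 5024, 11648, 18858, 9782]

9782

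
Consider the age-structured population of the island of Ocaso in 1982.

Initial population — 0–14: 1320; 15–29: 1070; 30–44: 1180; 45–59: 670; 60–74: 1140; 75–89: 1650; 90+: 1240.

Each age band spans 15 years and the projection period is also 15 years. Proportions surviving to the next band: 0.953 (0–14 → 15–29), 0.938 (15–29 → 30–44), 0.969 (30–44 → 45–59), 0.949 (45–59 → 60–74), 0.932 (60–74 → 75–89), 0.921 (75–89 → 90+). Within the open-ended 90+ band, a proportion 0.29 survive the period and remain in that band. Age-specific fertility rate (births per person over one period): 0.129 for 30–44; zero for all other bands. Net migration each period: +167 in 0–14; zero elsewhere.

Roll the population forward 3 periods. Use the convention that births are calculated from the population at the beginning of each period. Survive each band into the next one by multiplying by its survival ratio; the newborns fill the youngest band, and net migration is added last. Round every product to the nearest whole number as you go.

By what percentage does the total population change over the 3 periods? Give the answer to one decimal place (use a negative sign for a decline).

Numbering the groups 1..7 from youngest to oldest:
After projecting period 1:
Births: 1180 × 0.129 = 152
Group 2: 1320 × 0.953 = 1258
Group 3: 1070 × 0.938 = 1004
Group 4: 1180 × 0.969 = 1143
Group 5: 670 × 0.949 = 636
Group 6: 1140 × 0.932 = 1062
Group 7: 1650 × 0.921 + 1240 × 0.29 = 1520 + 360 = 1880
Net migration: Group 1 + 167 → 319
Giving 319 / 1258 / 1004 / 1143 / 636 / 1062 / 1880.
After projecting period 2:
Births: 1004 × 0.129 = 130
Group 2: 319 × 0.953 = 304
Group 3: 1258 × 0.938 = 1180
Group 4: 1004 × 0.969 = 973
Group 5: 1143 × 0.949 = 1085
Group 6: 636 × 0.932 = 593
Group 7: 1062 × 0.921 + 1880 × 0.29 = 978 + 545 = 1523
Net migration: Group 1 + 167 → 297
Giving 297 / 304 / 1180 / 973 / 1085 / 593 / 1523.
After projecting period 3:
Births: 1180 × 0.129 = 152
Group 2: 297 × 0.953 = 283
Group 3: 304 × 0.938 = 285
Group 4: 1180 × 0.969 = 1143
Group 5: 973 × 0.949 = 923
Group 6: 1085 × 0.932 = 1011
Group 7: 593 × 0.921 + 1523 × 0.29 = 546 + 442 = 988
Net migration: Group 1 + 167 → 319
Giving 319 / 283 / 285 / 1143 / 923 / 1011 / 988.
Total: 8270 → 4952; change = -3318; percentage change = -40.1%

-40.1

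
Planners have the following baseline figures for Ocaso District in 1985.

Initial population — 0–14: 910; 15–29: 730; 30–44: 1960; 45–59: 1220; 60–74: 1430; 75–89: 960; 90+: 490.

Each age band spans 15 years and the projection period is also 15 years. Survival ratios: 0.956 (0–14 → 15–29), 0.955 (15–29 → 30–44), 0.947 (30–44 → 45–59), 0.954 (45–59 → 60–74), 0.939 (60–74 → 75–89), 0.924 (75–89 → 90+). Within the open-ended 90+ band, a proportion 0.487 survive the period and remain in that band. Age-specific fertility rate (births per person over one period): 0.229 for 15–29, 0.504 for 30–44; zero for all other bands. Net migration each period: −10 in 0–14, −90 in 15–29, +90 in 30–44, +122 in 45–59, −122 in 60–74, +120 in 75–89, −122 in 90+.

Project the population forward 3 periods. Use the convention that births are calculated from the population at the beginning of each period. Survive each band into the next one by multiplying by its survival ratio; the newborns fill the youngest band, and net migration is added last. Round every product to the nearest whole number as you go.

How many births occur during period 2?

576

[period 1]
Births: 730 × 0.229 = 167  |  1960 × 0.504 = 988 → total 1155
15–29: 910 × 0.956 = 870
30–44: 730 × 0.955 = 697
45–59: 1960 × 0.947 = 1856
60–74: 1220 × 0.954 = 1164
75–89: 1430 × 0.939 = 1343
90+: 960 × 0.924 + 490 × 0.487 = 887 + 239 = 1126
Net migration: 0–14 − 10 → 1145; 15–29 − 90 → 780; 30–44 + 90 → 787; 45–59 + 122 → 1978; 60–74 − 122 → 1042; 75–89 + 120 → 1463; 90+ − 122 → 1004
Giving 1145 / 780 / 787 / 1978 / 1042 / 1463 / 1004.
[period 2]
Births: 780 × 0.229 = 179  |  787 × 0.504 = 397 → total 576
15–29: 1145 × 0.956 = 1095
30–44: 780 × 0.955 = 745
45–59: 787 × 0.947 = 745
60–74: 1978 × 0.954 = 1887
75–89: 1042 × 0.939 = 978
90+: 1463 × 0.924 + 1004 × 0.487 = 1352 + 489 = 1841
Net migration: 0–14 − 10 → 566; 15–29 − 90 → 1005; 30–44 + 90 → 835; 45–59 + 122 → 867; 60–74 − 122 → 1765; 75–89 + 120 → 1098; 90+ − 122 → 1719
Giving 566 / 1005 / 835 / 867 / 1765 / 1098 / 1719.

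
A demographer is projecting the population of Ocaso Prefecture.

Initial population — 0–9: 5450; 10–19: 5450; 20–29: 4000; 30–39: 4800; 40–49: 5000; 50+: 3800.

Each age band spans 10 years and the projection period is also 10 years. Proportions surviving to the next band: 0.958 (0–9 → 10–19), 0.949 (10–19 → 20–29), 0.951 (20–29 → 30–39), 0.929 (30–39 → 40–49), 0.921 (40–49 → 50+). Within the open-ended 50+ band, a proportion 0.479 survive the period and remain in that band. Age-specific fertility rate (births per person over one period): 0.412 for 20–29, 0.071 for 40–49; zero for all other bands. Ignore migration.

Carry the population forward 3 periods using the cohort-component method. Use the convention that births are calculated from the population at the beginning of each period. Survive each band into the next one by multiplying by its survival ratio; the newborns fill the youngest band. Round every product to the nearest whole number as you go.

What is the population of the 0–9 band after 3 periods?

Numbering the bands 1..6 from youngest to oldest:
After projecting period 1:
Births: 4000 × 0.412 = 1648 ; 5000 × 0.071 = 355 — total 2003
Band 2: 5450 × 0.958 = 5221
Band 3: 5450 × 0.949 = 5172
Band 4: 4000 × 0.951 = 3804
Band 5: 4800 × 0.929 = 4459
Band 6: 5000 × 0.921 + 3800 × 0.479 = 4605 + 1820 = 6425
End of period: [2003, 5221, 5172, 3804, 4459, 6425]
After projecting period 2:
Births: 5172 × 0.412 = 2131 ; 4459 × 0.071 = 317 — total 2448
Band 2: 2003 × 0.958 = 1919
Band 3: 5221 × 0.949 = 4955
Band 4: 5172 × 0.951 = 4919
Band 5: 3804 × 0.929 = 3534
Band 6: 4459 × 0.921 + 6425 × 0.479 = 4107 + 3078 = 7185
End of period: [2448, 1919, 4955, 4919, 3534, 7185]
After projecting period 3:
Births: 4955 × 0.412 = 2041 ; 3534 × 0.071 = 251 — total 2292
Band 2: 2448 × 0.958 = 2345
Band 3: 1919 × 0.949 = 1821
Band 4: 4955 × 0.951 = 4712
Band 5: 4919 × 0.929 = 4570
Band 6: 3534 × 0.921 + 7185 × 0.479 = 3255 + 3442 = 6697
End of period: [2292, 2345, 1821, 4712, 4570, 6697]

2292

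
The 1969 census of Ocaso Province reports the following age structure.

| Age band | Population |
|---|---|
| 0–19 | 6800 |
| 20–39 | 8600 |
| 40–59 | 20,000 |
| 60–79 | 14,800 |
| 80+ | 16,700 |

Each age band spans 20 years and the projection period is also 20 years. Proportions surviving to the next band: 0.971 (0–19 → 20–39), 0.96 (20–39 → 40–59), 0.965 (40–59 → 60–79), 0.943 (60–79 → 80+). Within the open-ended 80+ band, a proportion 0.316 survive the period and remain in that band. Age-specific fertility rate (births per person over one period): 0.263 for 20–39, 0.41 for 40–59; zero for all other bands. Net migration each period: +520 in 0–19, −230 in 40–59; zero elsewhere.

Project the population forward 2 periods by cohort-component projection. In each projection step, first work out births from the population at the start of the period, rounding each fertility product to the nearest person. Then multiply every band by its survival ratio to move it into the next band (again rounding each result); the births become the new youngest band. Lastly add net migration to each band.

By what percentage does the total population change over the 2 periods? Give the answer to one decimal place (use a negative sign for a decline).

-18.8

Call the groups 1 to 5, youngest first.
Period 1.
Births: 8600 × 0.263 = 2262, 20000 × 0.41 = 8200 ⇒ total 10462
Group 2: 6800 × 0.971 = 6603
Group 3: 8600 × 0.96 = 8256
Group 4: 20000 × 0.965 = 19300
Group 5: 14800 × 0.943 + 16700 × 0.316 = 13956 + 5277 = 19233
Net migration: Group 1 + 520 → 10982; Group 3 − 230 → 8026
→ [10982, 6603, 8026, 19300, 19233]
Period 2.
Births: 6603 × 0.263 = 1737, 8026 × 0.41 = 3291 ⇒ total 5028
Group 2: 10982 × 0.971 = 10664
Group 3: 6603 × 0.96 = 6339
Group 4: 8026 × 0.965 = 7745
Group 5: 19300 × 0.943 + 19233 × 0.316 = 18200 + 6078 = 24278
Net migration: Group 1 + 520 → 5548; Group 3 − 230 → 6109
→ [5548, 10664, 6109, 7745, 24278]
Total: 66900 → 54344; change = -12556; percentage change = -18.8%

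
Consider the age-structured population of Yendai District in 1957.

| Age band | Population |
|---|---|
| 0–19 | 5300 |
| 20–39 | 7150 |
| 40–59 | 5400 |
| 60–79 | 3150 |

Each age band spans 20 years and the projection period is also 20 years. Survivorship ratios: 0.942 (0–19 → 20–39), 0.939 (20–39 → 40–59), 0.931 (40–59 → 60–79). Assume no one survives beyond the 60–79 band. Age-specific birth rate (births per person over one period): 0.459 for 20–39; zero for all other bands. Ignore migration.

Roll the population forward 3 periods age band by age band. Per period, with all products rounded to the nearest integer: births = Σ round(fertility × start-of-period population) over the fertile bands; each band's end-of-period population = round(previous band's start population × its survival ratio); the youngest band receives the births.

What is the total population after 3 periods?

10846

Numbering the groups 1..4 from youngest to oldest:
After projecting period 1:
Births: 7150 * 0.459 = 3282
Group 2: 5300 * 0.942 = 4993
Group 3: 7150 * 0.939 = 6714
Group 4: 5400 * 0.931 = 5027
→ [3282, 4993, 6714, 5027]
After projecting period 2:
Births: 4993 * 0.459 = 2292
Group 2: 3282 * 0.942 = 3092
Group 3: 4993 * 0.939 = 4688
Group 4: 6714 * 0.931 = 6251
→ [2292, 3092, 4688, 6251]
After projecting period 3:
Births: 3092 * 0.459 = 1419
Group 2: 2292 * 0.942 = 2159
Group 3: 3092 * 0.939 = 2903
Group 4: 4688 * 0.931 = 4365
→ [1419, 2159, 2903, 4365]
Total after period 3: 1419 + 2159 + 2903 + 4365 = 10846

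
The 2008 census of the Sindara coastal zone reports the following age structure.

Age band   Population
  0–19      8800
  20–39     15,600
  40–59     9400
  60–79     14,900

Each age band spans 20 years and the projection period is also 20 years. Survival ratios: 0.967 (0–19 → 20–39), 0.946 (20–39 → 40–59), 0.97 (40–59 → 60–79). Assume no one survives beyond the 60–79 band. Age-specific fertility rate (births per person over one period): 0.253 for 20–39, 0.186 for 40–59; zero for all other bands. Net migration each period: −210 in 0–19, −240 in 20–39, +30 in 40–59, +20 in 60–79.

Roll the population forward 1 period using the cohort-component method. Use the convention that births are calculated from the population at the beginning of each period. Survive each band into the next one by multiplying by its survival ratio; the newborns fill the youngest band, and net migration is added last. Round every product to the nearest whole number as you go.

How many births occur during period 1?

5695

Period 1.
Births: 15600 × 0.253 = 3947 ; 9400 × 0.186 = 1748 — total 5695
20–39: 8800 × 0.967 = 8510
40–59: 15600 × 0.946 = 14758
60–79: 9400 × 0.97 = 9118
Net migration: 0–19 − 210 → 5485; 20–39 − 240 → 8270; 40–59 + 30 → 14788; 60–79 + 20 → 9138
Giving 5485 / 8270 / 14788 / 9138.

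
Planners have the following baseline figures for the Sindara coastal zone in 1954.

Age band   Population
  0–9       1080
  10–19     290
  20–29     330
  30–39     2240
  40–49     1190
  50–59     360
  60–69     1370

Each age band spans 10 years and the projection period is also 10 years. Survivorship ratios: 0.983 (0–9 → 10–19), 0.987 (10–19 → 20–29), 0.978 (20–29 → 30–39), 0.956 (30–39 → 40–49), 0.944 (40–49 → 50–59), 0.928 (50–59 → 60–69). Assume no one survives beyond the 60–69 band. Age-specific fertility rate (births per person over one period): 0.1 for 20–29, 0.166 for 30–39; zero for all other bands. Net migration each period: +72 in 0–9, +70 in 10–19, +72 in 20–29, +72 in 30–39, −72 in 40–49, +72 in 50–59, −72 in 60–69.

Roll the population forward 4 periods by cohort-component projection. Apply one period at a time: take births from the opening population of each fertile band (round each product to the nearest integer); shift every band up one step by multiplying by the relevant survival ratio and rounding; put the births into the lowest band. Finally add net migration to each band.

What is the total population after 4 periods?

— Period 1 —
Births: 330 × 0.1 = 33  |  2240 × 0.166 = 372 → total 405
10–19: 1080 × 0.983 = 1062
20–29: 290 × 0.987 = 286
30–39: 330 × 0.978 = 323
40–49: 2240 × 0.956 = 2141
50–59: 1190 × 0.944 = 1123
60–69: 360 × 0.928 = 334
Net migration: 0–9 + 72 → 477; 10–19 + 70 → 1132; 20–29 + 72 → 358; 30–39 + 72 → 395; 40–49 − 72 → 2069; 50–59 + 72 → 1195; 60–69 − 72 → 262
Giving 477 / 1132 / 358 / 395 / 2069 / 1195 / 262.
— Period 2 —
Births: 358 × 0.1 = 36  |  395 × 0.166 = 66 → total 102
10–19: 477 × 0.983 = 469
20–29: 1132 × 0.987 = 1117
30–39: 358 × 0.978 = 350
40–49: 395 × 0.956 = 378
50–59: 2069 × 0.944 = 1953
60–69: 1195 × 0.928 = 1109
Net migration: 0–9 + 72 → 174; 10–19 + 70 → 539; 20–29 + 72 → 1189; 30–39 + 72 → 422; 40–49 − 72 → 306; 50–59 + 72 → 2025; 60–69 − 72 → 1037
Giving 174 / 539 / 1189 / 422 / 306 / 2025 / 1037.
— Period 3 —
Births: 1189 × 0.1 = 119  |  422 × 0.166 = 70 → total 189
10–19: 174 × 0.983 = 171
20–29: 539 × 0.987 = 532
30–39: 1189 × 0.978 = 1163
40–49: 422 × 0.956 = 403
50–59: 306 × 0.944 = 289
60–69: 2025 × 0.928 = 1879
Net migration: 0–9 + 72 → 261; 10–19 + 70 → 241; 20–29 + 72 → 604; 30–39 + 72 → 1235; 40–49 − 72 → 331; 50–59 + 72 → 361; 60–69 − 72 → 1807
Giving 261 / 241 / 604 / 1235 / 331 / 361 / 1807.
— Period 4 —
Births: 604 × 0.1 = 60  |  1235 × 0.166 = 205 → total 265
10–19: 261 × 0.983 = 257
20–29: 241 × 0.987 = 238
30–39: 604 × 0.978 = 591
40–49: 1235 × 0.956 = 1181
50–59: 331 × 0.944 = 312
60–69: 361 × 0.928 = 335
Net migration: 0–9 + 72 → 337; 10–19 + 70 → 327; 20–29 + 72 → 310; 30–39 + 72 → 663; 40–49 − 72 → 1109; 50–59 + 72 → 384; 60–69 − 72 → 263
Giving 337 / 327 / 310 / 663 / 1109 / 384 / 263.
Total after period 4: 337 + 327 + 310 + 663 + 1109 + 384 + 263 = 3393

3393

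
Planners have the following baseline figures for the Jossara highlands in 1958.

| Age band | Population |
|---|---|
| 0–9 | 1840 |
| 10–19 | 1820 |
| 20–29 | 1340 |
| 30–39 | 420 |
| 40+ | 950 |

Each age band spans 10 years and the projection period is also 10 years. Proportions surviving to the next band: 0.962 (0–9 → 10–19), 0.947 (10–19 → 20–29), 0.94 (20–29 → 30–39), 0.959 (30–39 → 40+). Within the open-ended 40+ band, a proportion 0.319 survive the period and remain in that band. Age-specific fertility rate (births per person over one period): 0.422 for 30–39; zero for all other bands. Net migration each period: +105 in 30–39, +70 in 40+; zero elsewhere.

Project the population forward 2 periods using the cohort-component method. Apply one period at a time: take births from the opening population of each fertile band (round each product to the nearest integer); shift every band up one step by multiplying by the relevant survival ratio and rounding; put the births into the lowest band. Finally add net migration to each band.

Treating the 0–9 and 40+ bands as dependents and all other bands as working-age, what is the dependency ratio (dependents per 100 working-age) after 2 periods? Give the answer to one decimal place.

61.7

(Bands numbered youngest = 1 to oldest = 5.)
After projecting period 1:
Births: 420 × 0.422 = 177
Band 2: 1840 × 0.962 = 1770
Band 3: 1820 × 0.947 = 1724
Band 4: 1340 × 0.94 = 1260
Band 5: 420 × 0.959 + 950 × 0.319 = 403 + 303 = 706
Net migration: Band 4 + 105 → 1365; Band 5 + 70 → 776
Population now: 0–9=177, 10–19=1770, 20–29=1724, 30–39=1365, 40+=776
After projecting period 2:
Births: 1365 × 0.422 = 576
Band 2: 177 × 0.962 = 170
Band 3: 1770 × 0.947 = 1676
Band 4: 1724 × 0.94 = 1621
Band 5: 1365 × 0.959 + 776 × 0.319 = 1309 + 248 = 1557
Net migration: Band 4 + 105 → 1726; Band 5 + 70 → 1627
Population now: 0–9=576, 10–19=170, 20–29=1676, 30–39=1726, 40+=1627
Dependents (band 0–9 + band 40+) = 576 + 1627 = 2203; working-age = 3572; ratio = 2203/3572 × 100 = 61.7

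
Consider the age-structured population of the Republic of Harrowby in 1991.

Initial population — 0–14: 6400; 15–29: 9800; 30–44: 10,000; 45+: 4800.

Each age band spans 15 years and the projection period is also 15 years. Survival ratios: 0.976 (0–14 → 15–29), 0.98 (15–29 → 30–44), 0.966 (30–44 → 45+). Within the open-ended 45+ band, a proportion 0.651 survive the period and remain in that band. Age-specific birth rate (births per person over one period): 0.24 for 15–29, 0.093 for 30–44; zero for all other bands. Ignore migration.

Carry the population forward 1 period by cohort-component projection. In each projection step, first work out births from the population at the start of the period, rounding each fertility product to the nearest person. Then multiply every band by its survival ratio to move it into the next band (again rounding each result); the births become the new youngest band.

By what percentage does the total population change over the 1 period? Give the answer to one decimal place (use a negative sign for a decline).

3.0

Period 1.
Births: 9800 * 0.24 = 2352 ; 10000 * 0.093 = 930 — total 3282
15–29: 6400 * 0.976 = 6246
30–44: 9800 * 0.98 = 9604
45+: 10000 * 0.966 + 4800 * 0.651 = 9660 + 3125 = 12785
Giving 3282 / 6246 / 9604 / 12785.
Total: 31000 → 31917; change = 917; percentage change = 3.0%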